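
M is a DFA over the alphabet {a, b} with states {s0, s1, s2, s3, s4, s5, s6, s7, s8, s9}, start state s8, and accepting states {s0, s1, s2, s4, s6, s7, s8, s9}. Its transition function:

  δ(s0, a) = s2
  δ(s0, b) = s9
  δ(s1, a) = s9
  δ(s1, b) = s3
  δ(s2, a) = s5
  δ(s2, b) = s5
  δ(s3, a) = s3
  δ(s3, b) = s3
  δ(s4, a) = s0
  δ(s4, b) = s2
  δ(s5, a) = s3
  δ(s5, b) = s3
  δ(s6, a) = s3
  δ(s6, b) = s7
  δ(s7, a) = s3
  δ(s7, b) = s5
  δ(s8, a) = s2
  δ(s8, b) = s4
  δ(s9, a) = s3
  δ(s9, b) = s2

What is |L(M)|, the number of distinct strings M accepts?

The useful subgraph on states {s0, s2, s4, s8, s9} is acyclic, so L(M) is finite; the longest accepting path visits 5 useful states, giving maximum string length 4.
Counting accepting paths from s8 by length: 1 of length 0, 2 of length 1, 2 of length 2, 2 of length 3, 1 of length 4. Total 8.

8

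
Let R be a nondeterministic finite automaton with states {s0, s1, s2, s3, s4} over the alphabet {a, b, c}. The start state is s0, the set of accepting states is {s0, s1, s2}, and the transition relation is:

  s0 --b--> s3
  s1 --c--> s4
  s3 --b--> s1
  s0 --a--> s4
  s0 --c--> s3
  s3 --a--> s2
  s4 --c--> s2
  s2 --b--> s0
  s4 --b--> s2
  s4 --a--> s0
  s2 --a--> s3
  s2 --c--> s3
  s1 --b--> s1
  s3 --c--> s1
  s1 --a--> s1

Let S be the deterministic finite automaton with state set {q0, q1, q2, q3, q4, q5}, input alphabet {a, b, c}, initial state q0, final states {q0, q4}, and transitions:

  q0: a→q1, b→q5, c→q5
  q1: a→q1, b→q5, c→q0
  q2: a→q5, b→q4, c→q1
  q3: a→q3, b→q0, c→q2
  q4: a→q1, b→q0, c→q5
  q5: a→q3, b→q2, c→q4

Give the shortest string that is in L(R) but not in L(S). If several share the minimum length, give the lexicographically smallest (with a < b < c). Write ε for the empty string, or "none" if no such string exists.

The string aa is accepted by R but not by S.
No shorter string lies in the difference, and aa is the lexicographically first length-2 string in L(R) \ L(S).

aa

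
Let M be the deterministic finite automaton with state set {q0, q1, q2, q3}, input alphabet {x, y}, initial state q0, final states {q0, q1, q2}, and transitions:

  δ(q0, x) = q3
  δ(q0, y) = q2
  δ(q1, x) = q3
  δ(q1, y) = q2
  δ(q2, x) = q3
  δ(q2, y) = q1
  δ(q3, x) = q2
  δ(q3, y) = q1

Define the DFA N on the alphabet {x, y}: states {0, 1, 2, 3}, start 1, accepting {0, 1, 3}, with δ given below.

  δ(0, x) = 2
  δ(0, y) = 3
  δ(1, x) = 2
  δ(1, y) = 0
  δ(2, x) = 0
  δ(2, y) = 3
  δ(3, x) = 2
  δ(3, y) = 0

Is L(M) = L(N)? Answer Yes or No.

Yes

Exploring the product automaton M × N from the start pair (q0, 1), following both machines on each input symbol, reaches 4 state pairs: (q0, 1), (q3, 2), (q2, 0), (q1, 3).
M accepts in {q0, q1, q2} and N accepts in {0, 1, 3}. In every reachable pair the two components are either both accepting — (q0, 1), (q2, 0), (q1, 3) — or both non-accepting, so no string is accepted by exactly one of the machines: L(M) \ L(N) and L(N) \ L(M) are both empty.
Hence every string is accepted by M iff it is accepted by N, and the two languages coincide.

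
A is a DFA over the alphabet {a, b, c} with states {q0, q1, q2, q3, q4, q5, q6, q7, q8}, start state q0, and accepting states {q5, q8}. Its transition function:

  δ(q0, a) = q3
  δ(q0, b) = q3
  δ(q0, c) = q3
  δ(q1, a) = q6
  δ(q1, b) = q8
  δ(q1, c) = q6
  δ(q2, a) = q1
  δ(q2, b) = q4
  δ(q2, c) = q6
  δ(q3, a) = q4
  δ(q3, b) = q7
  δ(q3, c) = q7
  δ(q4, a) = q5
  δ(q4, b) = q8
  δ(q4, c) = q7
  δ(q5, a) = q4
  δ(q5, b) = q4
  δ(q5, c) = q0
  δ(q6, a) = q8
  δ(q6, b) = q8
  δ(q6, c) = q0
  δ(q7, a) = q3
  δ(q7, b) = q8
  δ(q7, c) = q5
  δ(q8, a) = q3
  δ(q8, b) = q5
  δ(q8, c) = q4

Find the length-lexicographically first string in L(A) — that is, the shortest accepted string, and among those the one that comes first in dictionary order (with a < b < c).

A breadth-first search from q0 reaches an accepting state first via the path q0 → q3 → q4 → q5 on input aaa.
No string of length < 3 is accepted (BFS exhausts all shorter strings without reaching an accepting state), and aaa is the lexicographically least accepting string of length 3.

aaa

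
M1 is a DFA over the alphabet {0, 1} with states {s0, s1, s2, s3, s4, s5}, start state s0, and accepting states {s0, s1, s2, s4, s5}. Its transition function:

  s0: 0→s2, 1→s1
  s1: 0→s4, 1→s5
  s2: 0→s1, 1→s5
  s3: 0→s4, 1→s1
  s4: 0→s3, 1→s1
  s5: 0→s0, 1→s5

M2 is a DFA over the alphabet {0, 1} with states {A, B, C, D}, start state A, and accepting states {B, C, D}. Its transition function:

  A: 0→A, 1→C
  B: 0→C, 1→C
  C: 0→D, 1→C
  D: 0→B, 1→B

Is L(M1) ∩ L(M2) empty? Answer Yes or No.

The string 1 is accepted by both M1 and M2.
Hence L(M1) ∩ L(M2) ≠ ∅.

No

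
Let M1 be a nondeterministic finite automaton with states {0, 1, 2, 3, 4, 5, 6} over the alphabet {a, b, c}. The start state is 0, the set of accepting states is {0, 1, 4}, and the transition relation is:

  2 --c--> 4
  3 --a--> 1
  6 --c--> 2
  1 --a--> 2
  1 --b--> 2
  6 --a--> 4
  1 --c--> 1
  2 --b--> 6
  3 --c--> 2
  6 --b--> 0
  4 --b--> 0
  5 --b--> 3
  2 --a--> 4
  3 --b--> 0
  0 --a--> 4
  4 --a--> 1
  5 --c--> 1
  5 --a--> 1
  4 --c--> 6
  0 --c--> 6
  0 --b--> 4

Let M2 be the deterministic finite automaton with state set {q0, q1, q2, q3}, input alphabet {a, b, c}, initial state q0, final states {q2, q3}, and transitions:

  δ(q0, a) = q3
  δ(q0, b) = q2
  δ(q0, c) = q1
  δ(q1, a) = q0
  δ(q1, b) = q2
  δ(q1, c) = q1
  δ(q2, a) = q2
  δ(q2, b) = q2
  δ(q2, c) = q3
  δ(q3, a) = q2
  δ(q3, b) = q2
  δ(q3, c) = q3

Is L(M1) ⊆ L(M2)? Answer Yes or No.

No

The empty string ε is in L(M1) but not in L(M2).
So L(M1) ⊄ L(M2).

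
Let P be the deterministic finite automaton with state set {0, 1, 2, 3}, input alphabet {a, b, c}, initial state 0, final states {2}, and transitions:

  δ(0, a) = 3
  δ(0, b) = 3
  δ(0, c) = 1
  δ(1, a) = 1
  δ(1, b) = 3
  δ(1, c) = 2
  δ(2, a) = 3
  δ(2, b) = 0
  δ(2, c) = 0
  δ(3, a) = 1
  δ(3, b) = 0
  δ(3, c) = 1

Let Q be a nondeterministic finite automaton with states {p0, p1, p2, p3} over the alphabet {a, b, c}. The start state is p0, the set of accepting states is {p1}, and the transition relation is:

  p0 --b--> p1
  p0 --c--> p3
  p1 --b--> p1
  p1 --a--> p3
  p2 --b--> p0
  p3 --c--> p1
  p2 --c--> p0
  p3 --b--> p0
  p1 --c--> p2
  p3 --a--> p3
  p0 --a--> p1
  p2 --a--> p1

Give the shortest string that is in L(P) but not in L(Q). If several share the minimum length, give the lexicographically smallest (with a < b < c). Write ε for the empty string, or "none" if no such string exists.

The string acc is accepted by P but not by Q.
No shorter string lies in the difference, and acc is the lexicographically first length-3 string in L(P) \ L(Q).

acc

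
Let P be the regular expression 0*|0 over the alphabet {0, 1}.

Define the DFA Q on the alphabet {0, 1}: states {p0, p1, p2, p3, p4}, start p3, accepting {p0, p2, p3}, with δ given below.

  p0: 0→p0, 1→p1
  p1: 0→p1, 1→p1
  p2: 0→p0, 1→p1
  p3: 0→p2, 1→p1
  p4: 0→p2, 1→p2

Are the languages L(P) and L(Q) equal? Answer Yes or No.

Yes

Converting the expression P to a DFA (subset construction, then merging equivalent states) gives the minimal DFA with states {r0, r1}, start state r0, accepting states {r0} and transitions r0: 0→r0, 1→r1; r1: 0→r1, 1→r1.
Exploring the product automaton P × Q from the start pair (r0, p3), following both machines on each input symbol, reaches 4 state pairs: (r0, p3), (r0, p2), (r1, p1), (r0, p0).
P accepts in {r0} and Q accepts in {p0, p2, p3}. In every reachable pair the two components are either both accepting — (r0, p3), (r0, p2), (r0, p0) — or both non-accepting, so no string is accepted by exactly one of the machines: L(P) \ L(Q) and L(Q) \ L(P) are both empty.
Hence every string is accepted by P iff it is accepted by Q, and the two languages coincide.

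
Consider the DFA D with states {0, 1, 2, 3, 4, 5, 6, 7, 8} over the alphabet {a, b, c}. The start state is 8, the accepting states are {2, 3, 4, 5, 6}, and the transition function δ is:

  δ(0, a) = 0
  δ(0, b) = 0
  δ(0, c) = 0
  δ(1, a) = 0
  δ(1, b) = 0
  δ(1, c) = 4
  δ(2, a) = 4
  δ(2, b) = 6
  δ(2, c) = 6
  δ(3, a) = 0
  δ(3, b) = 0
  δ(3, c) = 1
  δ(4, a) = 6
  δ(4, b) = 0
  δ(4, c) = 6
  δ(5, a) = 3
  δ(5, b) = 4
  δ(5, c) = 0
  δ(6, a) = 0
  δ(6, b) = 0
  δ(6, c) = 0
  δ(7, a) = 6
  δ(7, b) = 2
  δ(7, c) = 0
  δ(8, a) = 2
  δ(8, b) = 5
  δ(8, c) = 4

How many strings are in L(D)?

17

The useful subgraph on states {1, 2, 3, 4, 5, 6, 8} is acyclic, so L(D) is finite; the longest accepting path visits 6 useful states, giving maximum string length 5.
Counting accepting paths from 8 by length: 3 of length 1, 7 of length 2, 4 of length 3, 1 of length 4, 2 of length 5. Total 17.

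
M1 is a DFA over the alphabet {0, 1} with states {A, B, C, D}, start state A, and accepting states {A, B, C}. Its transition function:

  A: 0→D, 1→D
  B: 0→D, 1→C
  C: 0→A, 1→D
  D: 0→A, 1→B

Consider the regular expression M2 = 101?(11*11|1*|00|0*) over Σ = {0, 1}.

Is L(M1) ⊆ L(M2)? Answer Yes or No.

The empty string ε is in L(M1) but not in L(M2).
So L(M1) ⊄ L(M2).

No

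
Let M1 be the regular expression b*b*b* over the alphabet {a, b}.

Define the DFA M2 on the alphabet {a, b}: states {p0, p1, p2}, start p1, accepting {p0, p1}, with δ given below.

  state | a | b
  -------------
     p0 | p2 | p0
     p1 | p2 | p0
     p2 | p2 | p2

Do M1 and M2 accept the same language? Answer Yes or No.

Yes

Converting the expression M1 to a DFA (subset construction, then merging equivalent states) gives the minimal DFA with states {r0, r1}, start state r0, accepting states {r0} and transitions r0: a→r1, b→r0; r1: a→r1, b→r1.
Exploring the product automaton M1 × M2 from the start pair (r0, p1), following both machines on each input symbol, reaches 3 state pairs: (r0, p1), (r1, p2), (r0, p0).
M1 accepts in {r0} and M2 accepts in {p0, p1}. In every reachable pair the two components are either both accepting — (r0, p1), (r0, p0) — or both non-accepting, so no string is accepted by exactly one of the machines: L(M1) \ L(M2) and L(M2) \ L(M1) are both empty.
Hence every string is accepted by M1 iff it is accepted by M2, and the two languages coincide.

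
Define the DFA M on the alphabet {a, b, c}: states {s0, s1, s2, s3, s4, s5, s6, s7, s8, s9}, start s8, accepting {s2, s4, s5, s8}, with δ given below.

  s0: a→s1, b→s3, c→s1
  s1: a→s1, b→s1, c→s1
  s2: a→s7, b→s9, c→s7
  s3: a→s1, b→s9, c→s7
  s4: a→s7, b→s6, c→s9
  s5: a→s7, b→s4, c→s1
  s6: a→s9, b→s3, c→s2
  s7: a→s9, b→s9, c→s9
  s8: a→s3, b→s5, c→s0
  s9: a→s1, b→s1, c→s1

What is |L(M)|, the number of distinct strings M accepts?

4

The useful subgraph on states {s2, s4, s5, s6, s8} is acyclic, so L(M) is finite; the longest accepting path visits 5 useful states, giving maximum string length 4.
Counting accepting paths from s8 by length: 1 of length 0, 1 of length 1, 1 of length 2, 1 of length 4. Total 4.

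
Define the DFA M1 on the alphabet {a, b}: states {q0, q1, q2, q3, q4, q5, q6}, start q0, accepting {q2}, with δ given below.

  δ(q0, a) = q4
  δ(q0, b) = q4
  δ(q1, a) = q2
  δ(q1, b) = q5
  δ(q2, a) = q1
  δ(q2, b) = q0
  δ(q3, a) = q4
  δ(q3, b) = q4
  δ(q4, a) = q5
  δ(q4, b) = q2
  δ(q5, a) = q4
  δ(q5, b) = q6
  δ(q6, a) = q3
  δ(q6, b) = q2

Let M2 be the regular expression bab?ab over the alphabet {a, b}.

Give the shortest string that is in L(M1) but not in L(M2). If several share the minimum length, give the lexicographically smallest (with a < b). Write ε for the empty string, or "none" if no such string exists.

ab

The string ab is accepted by M1 but not by M2.
No shorter string lies in the difference, and ab is the lexicographically first length-2 string in L(M1) \ L(M2).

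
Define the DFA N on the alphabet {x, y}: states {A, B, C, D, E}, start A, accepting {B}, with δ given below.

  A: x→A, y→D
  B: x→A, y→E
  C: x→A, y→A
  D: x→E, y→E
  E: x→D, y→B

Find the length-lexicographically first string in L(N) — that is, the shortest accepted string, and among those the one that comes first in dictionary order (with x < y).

A breadth-first search from A reaches an accepting state first via the path A → D → E → B on input yxy.
No string of length < 3 is accepted (BFS exhausts all shorter strings without reaching an accepting state), and yxy is the lexicographically least accepting string of length 3.

yxy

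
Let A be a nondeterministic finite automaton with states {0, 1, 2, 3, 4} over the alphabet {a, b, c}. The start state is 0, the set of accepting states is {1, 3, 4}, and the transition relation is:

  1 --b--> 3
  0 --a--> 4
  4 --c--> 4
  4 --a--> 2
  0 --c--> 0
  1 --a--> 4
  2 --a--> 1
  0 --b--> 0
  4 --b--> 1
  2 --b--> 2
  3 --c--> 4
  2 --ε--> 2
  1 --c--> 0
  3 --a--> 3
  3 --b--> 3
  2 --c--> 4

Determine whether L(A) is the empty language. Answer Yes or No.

No

The string a is accepted: the run 0 → 4 ends in the accepting state 4.
Since at least one string is accepted, L(A) is not empty.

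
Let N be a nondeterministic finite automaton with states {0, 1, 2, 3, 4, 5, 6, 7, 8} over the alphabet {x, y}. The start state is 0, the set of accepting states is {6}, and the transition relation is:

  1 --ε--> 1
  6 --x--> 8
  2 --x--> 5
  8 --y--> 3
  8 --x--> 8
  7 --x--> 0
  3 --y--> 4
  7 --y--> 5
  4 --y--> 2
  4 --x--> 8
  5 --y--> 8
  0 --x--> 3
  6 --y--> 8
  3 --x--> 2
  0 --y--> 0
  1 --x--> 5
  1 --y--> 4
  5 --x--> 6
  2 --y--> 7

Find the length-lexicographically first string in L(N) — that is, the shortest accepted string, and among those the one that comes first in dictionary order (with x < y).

xxxx

A breadth-first search from 0 reaches an accepting state first via the path 0 → 3 → 2 → 5 → 6 on input xxxx.
No string of length < 4 is accepted (BFS exhausts all shorter strings without reaching an accepting state), and xxxx is the lexicographically least accepting string of length 4.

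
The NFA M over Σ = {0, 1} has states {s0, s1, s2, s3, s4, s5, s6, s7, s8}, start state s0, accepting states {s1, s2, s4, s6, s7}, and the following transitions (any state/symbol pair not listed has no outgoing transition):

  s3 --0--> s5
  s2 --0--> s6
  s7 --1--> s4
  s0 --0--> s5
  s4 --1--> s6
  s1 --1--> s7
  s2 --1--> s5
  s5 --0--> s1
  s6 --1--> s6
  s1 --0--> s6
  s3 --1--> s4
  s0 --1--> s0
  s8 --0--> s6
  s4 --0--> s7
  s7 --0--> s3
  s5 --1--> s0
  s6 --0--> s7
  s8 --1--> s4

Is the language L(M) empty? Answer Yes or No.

No

The string 00 is accepted: the run s0 → s5 → s1 ends in the accepting state s1.
Since at least one string is accepted, L(M) is not empty.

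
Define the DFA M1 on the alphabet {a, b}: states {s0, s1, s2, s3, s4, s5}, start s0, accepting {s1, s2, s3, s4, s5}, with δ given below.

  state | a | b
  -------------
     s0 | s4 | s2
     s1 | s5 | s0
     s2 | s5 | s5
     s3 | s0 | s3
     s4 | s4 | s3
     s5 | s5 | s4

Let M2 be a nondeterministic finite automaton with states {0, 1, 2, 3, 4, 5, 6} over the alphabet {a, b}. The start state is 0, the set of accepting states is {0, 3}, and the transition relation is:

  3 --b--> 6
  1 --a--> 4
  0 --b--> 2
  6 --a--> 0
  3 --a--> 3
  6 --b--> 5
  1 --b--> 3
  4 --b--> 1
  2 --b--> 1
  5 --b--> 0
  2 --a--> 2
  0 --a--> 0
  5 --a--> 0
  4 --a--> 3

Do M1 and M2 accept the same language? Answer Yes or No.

No

The string b is accepted by M1 but rejected by M2.
So L(M1) ≠ L(M2).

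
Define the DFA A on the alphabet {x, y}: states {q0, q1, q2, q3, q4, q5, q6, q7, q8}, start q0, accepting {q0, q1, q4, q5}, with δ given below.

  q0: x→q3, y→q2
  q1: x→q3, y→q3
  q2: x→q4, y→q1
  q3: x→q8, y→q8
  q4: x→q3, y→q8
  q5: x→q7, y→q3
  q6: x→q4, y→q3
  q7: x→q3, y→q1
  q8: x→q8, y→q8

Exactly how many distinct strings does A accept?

3

The useful subgraph on states {q0, q1, q2, q4} is acyclic, so L(A) is finite; the longest accepting path visits 3 useful states, giving maximum string length 2.
Counting accepting paths from q0 by length: 1 of length 0, 2 of length 2. Total 3.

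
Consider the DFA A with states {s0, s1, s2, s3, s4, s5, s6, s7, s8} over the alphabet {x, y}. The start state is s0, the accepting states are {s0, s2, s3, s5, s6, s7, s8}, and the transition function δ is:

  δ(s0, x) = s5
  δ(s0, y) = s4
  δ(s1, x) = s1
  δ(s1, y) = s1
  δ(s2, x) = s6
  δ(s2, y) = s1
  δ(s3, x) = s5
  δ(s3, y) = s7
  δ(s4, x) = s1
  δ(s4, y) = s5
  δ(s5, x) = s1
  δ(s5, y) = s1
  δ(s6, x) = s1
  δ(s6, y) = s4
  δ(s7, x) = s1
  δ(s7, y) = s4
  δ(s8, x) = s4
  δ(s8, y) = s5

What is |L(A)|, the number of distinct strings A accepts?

The useful subgraph on states {s0, s4, s5} is acyclic, so L(A) is finite; the longest accepting path visits 3 useful states, giving maximum string length 2.
Counting accepting paths from s0 by length: 1 of length 0, 1 of length 1, 1 of length 2. Total 3.

3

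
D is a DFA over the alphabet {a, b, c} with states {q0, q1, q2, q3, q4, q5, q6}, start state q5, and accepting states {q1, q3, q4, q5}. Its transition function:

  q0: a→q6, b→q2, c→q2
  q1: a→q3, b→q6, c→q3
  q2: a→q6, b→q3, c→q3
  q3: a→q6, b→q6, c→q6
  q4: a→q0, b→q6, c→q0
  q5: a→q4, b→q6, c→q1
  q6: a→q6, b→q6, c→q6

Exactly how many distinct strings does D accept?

The useful subgraph on states {q0, q1, q2, q3, q4, q5} is acyclic, so L(D) is finite; the longest accepting path visits 5 useful states, giving maximum string length 4.
Counting accepting paths from q5 by length: 1 of length 0, 2 of length 1, 2 of length 2, 8 of length 4. Total 13.

13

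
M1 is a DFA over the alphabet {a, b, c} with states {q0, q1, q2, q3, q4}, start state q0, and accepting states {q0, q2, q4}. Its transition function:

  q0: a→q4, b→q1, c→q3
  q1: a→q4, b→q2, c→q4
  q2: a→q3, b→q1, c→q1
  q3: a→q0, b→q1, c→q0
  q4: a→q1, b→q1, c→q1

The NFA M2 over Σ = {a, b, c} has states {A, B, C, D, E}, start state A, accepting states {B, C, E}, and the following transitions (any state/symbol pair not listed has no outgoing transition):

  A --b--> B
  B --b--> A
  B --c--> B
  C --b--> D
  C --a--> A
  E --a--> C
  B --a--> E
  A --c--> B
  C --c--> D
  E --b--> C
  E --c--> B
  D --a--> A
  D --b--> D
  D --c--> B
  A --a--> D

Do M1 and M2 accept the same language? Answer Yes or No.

The empty string ε is accepted by M1 but rejected by M2.
So L(M1) ≠ L(M2).

No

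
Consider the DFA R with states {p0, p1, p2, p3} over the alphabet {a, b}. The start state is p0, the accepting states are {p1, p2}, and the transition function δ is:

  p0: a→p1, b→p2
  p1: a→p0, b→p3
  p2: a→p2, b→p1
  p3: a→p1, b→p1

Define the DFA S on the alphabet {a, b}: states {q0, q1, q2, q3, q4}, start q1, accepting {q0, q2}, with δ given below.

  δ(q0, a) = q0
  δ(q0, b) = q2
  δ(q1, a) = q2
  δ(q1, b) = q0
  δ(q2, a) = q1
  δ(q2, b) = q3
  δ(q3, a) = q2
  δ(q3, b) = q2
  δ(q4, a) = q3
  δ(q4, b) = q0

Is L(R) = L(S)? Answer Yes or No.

Exploring the product automaton R × S from the start pair (p0, q1), following both machines on each input symbol, reaches 4 state pairs: (p0, q1), (p1, q2), (p2, q0), (p3, q3).
R accepts in {p1, p2} and S accepts in {q0, q2}. In every reachable pair the two components are either both accepting — (p1, q2), (p2, q0) — or both non-accepting, so no string is accepted by exactly one of the machines: L(R) \ L(S) and L(S) \ L(R) are both empty.
Hence every string is accepted by R iff it is accepted by S, and the two languages coincide.

Yes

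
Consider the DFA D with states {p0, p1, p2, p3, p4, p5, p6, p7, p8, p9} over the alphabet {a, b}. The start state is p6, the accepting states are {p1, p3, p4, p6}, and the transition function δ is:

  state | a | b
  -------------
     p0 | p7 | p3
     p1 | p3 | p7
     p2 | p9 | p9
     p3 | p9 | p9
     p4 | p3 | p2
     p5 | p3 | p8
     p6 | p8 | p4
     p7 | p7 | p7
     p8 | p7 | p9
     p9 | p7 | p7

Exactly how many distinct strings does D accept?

3

The useful subgraph on states {p3, p4, p6} is acyclic, so L(D) is finite; the longest accepting path visits 3 useful states, giving maximum string length 2.
Counting accepting paths from p6 by length: 1 of length 0, 1 of length 1, 1 of length 2. Total 3.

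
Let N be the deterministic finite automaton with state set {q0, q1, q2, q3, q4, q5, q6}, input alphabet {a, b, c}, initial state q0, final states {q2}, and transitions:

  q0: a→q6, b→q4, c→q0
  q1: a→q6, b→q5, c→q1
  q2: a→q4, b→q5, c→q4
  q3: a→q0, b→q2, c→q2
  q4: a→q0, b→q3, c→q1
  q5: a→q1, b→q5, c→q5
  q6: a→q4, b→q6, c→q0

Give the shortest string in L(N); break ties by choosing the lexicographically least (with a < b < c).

bbb

A breadth-first search from q0 reaches an accepting state first via the path q0 → q4 → q3 → q2 on input bbb.
No string of length < 3 is accepted (BFS exhausts all shorter strings without reaching an accepting state), and bbb is the lexicographically least accepting string of length 3.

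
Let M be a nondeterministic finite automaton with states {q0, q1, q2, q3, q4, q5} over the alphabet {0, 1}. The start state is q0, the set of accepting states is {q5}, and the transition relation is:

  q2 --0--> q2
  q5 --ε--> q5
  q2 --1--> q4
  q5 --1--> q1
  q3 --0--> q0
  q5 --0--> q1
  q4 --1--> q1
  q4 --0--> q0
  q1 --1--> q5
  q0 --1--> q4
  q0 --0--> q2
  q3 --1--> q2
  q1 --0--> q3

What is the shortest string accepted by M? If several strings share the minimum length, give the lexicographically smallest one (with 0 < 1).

111

A breadth-first search from q0 reaches an accepting state first via the path q0 → q4 → q1 → q5 on input 111.
No string of length < 3 is accepted (BFS exhausts all shorter strings without reaching an accepting state), and 111 is the lexicographically least accepting string of length 3.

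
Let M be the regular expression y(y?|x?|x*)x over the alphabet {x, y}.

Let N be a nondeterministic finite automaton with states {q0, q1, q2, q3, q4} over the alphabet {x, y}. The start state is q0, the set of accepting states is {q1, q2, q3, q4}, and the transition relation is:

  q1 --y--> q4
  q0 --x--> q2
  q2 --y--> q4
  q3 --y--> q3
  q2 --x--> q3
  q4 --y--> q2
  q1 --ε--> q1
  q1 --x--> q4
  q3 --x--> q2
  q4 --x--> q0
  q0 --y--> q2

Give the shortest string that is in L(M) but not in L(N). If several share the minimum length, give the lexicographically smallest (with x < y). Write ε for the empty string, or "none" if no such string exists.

The string yyx is accepted by M but not by N.
No shorter string lies in the difference, and yyx is the lexicographically first length-3 string in L(M) \ L(N).

yyx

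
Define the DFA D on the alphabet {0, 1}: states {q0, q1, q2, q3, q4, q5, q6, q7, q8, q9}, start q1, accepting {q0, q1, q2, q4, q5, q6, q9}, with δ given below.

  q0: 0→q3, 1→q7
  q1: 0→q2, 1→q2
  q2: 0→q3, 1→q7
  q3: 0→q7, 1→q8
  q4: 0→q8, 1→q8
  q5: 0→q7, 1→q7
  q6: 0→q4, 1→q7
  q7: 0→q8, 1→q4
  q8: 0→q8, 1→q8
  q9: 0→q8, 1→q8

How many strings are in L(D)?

The useful subgraph on states {q1, q2, q3, q4, q7} is acyclic, so L(D) is finite; the longest accepting path visits 5 useful states, giving maximum string length 4.
Counting accepting paths from q1 by length: 1 of length 0, 2 of length 1, 2 of length 3, 2 of length 4. Total 7.

7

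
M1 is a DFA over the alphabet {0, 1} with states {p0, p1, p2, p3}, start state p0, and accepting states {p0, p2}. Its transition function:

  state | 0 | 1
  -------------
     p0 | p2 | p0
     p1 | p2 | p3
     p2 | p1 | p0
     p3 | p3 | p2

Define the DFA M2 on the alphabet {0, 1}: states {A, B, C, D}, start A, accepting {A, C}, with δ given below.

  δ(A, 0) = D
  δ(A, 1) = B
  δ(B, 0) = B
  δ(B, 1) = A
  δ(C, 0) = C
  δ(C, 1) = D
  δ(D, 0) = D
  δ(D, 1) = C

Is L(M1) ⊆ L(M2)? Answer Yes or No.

The string 0 is in L(M1) but not in L(M2).
So L(M1) ⊄ L(M2).

No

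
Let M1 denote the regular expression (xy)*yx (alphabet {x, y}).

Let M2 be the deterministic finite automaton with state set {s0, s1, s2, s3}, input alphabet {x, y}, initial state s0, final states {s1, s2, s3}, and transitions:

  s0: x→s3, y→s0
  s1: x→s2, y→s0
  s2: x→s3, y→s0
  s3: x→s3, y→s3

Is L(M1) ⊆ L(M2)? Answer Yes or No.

Converting the expression M1 to a DFA (subset construction, then merging equivalent states) gives the minimal DFA with states {r0, r1, r2, r3, r4}, start state r0, accepting states {r4} and transitions r0: x→r1, y→r2; r1: x→r3, y→r0; r2: x→r4, y→r3; r3: x→r3, y→r3; r4: x→r3, y→r3.
Exploring the product automaton M1 × M2 from the start pair (r0, s0), following both machines on each input symbol, reaches 8 state pairs: (r0, s0), (r1, s3), (r2, s0), (r3, s3), (r0, s3), (r4, s3), (r3, s0), (r2, s3).
M1 accepts in {r4} and M2 accepts in {s1, s2, s3}. The reachable pairs whose M1-component is accepting are (r4, s3); in each of them the M2-component is accepting too, so the product for L(M1) \ L(M2) (M1-component accepting, M2-component rejecting) has no reachable accepting pair and the difference is empty.
Hence every string in L(M1) is also in L(M2).

Yes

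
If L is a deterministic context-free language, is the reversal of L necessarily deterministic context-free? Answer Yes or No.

L = {c bⁿaⁿ : n≥0} ∪ {d b²ⁿaⁿ : n≥0} is a DCFL: the first symbol tells a deterministic PDA whether to pop one or two b's per a. Its reversal Lᴿ = {aⁿbⁿ c : n≥0} ∪ {aⁿb²ⁿ d : n≥0} is not. DCFLs are closed under right quotient by regular languages, and Lᴿ/{c, d} = {aⁿbⁿ : n≥0} ∪ {aⁿb²ⁿ : n≥0} — the standard context-free language accepted by no deterministic PDA (intuitively the machine would have to commit to a b-to-a ratio before the distinguishing marker arrives; formally, a DPDA for it would have a single run on aⁿb²ⁿ, accepting after the prefix aⁿbⁿ and accepting again after n more b's; an ordinary PDA that simulates it on a's and b's and, at any moment when it is accepting, may switch to reading only a fresh letter e while feeding each e to the simulation as a b, would accept aⁱbʲeᵏ (k≥1) exactly when both aⁱbʲ and aⁱbʲ⁺ᵏ are in the language, i.e. its language intersected with the regular set a*b*e⁺ would be exactly {aⁿbⁿeⁿ : n≥1} — impossible, since context-free languages are closed under intersection with regular sets and {aⁿbⁿeⁿ} is not context-free). So Lᴿ cannot be a DCFL.

No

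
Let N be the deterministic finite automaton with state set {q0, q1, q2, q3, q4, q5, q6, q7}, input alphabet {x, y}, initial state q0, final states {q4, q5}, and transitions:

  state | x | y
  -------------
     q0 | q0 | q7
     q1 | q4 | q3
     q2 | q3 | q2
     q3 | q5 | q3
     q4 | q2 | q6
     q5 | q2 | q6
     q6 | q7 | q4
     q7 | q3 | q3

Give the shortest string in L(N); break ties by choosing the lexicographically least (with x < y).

A breadth-first search from q0 reaches an accepting state first via the path q0 → q7 → q3 → q5 on input yxx.
No string of length < 3 is accepted (BFS exhausts all shorter strings without reaching an accepting state), and yxx is the lexicographically least accepting string of length 3.

yxx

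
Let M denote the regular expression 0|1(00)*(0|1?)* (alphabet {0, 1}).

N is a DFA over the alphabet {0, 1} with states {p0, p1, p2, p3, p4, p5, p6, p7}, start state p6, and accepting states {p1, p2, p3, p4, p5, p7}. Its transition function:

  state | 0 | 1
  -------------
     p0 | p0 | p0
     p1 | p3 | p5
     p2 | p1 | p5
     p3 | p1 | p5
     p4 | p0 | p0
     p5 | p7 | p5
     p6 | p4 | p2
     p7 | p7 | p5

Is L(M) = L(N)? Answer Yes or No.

Yes

Converting the expression M to a DFA (subset construction, then merging equivalent states) gives the minimal DFA with states {m0, m1, m2, m3}, start state m0, accepting states {m1, m2} and transitions m0: 0→m1, 1→m2; m1: 0→m3, 1→m3; m2: 0→m2, 1→m2; m3: 0→m3, 1→m3.
Exploring the product automaton M × N from the start pair (m0, p6), following both machines on each input symbol, reaches 8 state pairs: (m0, p6), (m1, p4), (m2, p2), (m3, p0), (m2, p1), (m2, p5), (m2, p3), (m2, p7).
M accepts in {m1, m2} and N accepts in {p1, p2, p3, p4, p5, p7}. In every reachable pair the two components are either both accepting — (m1, p4), (m2, p2), (m2, p1), (m2, p5), (m2, p3), (m2, p7) — or both non-accepting, so no string is accepted by exactly one of the machines: L(M) \ L(N) and L(N) \ L(M) are both empty.
Hence every string is accepted by M iff it is accepted by N, and the two languages coincide.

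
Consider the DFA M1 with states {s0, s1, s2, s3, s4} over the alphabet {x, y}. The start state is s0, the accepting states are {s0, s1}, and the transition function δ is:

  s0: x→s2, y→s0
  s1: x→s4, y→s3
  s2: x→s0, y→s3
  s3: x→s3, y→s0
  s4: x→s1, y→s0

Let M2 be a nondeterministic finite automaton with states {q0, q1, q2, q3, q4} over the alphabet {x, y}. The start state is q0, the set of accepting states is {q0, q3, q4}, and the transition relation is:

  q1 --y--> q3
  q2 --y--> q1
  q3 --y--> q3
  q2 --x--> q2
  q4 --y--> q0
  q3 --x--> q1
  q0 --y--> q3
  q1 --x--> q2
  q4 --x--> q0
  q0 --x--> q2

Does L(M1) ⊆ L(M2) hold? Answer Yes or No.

No

The string xx is in L(M1) but not in L(M2).
So L(M1) ⊄ L(M2).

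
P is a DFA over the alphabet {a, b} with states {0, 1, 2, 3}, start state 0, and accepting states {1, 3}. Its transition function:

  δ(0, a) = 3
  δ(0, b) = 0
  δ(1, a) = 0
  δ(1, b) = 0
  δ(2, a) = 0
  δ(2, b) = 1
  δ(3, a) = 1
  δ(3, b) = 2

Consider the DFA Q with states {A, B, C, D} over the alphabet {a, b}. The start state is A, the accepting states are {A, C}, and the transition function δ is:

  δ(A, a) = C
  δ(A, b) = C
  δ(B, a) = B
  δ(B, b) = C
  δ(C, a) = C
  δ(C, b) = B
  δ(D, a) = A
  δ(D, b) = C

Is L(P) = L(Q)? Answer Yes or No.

No

The string bba is accepted by P but rejected by Q.
So L(P) ≠ L(Q).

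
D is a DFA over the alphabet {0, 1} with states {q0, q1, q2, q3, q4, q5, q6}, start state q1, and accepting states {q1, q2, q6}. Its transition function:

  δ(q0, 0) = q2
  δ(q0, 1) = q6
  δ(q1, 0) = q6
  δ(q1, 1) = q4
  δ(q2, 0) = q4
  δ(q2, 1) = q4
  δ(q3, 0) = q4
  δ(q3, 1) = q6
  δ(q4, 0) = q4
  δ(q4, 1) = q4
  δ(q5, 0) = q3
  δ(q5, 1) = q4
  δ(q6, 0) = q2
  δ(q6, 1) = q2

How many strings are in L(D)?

The useful subgraph on states {q1, q2, q6} is acyclic, so L(D) is finite; the longest accepting path visits 3 useful states, giving maximum string length 2.
Counting accepting paths from q1 by length: 1 of length 0, 1 of length 1, 2 of length 2. Total 4.

4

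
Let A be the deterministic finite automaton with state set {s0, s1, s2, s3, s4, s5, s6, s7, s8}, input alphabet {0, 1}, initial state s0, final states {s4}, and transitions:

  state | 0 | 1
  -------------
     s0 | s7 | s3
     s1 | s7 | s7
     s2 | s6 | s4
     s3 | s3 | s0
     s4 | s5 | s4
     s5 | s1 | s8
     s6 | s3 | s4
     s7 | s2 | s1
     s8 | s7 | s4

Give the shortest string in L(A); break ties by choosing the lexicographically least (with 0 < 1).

001

A breadth-first search from s0 reaches an accepting state first via the path s0 → s7 → s2 → s4 on input 001.
No string of length < 3 is accepted (BFS exhausts all shorter strings without reaching an accepting state), and 001 is the lexicographically least accepting string of length 3.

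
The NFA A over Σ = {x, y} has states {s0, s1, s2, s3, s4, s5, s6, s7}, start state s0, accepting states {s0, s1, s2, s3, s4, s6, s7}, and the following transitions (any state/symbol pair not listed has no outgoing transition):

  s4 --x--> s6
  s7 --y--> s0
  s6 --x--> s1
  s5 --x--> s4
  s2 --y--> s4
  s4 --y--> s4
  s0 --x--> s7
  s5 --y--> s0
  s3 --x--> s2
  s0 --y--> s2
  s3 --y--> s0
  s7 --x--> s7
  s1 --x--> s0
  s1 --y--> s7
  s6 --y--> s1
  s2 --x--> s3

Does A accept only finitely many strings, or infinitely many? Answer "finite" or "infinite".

infinite

State s0 is reachable from the start and can reach an accepting state, and it lies on the cycle s0 → s2 → s3 → s0.
Traversing that cycle any number of times yields accepted strings of unbounded length, so the language is infinite.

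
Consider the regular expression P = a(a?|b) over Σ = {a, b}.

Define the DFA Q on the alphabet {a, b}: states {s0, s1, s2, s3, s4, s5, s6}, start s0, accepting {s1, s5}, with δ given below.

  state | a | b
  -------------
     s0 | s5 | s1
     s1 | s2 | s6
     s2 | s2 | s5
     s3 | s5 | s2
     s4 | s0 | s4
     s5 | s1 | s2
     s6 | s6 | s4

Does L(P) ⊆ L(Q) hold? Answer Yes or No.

The string ab is in L(P) but not in L(Q).
So L(P) ⊄ L(Q).

No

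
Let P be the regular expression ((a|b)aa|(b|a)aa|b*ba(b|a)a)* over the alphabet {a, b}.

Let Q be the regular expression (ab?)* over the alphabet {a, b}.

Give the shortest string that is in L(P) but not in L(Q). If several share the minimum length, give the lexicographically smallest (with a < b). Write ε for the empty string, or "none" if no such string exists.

The string baa is accepted by P but not by Q.
No shorter string lies in the difference, and baa is the lexicographically first length-3 string in L(P) \ L(Q).

baa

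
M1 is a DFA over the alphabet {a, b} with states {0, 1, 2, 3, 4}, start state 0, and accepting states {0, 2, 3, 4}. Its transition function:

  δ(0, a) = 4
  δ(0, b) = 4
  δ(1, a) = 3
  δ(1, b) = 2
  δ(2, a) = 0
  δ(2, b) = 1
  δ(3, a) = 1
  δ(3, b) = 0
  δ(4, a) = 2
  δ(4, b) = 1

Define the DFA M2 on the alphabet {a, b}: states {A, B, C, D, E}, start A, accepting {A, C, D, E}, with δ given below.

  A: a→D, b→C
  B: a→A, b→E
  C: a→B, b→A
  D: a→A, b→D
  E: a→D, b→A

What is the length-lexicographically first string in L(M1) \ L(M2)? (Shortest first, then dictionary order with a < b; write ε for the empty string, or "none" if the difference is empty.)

ba

The string ba is accepted by M1 but not by M2.
No shorter string lies in the difference, and ba is the lexicographically first length-2 string in L(M1) \ L(M2).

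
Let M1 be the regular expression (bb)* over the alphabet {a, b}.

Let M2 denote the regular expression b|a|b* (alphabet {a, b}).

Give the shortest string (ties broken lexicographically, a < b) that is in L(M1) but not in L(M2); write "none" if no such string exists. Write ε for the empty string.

Converting the expression M1 to a DFA (subset construction, then merging equivalent states) gives the minimal DFA with states {r0, r1, r2}, start state r0, accepting states {r0} and transitions r0: a→r1, b→r2; r1: a→r1, b→r1; r2: a→r1, b→r0.
Converting the expression M2 to a DFA (subset construction, then merging equivalent states) gives the minimal DFA with states {t0, t1, t2, t3}, start state t0, accepting states {t0, t1, t2} and transitions t0: a→t1, b→t2; t1: a→t3, b→t3; t2: a→t3, b→t2; t3: a→t3, b→t3.
Exploring the product automaton M1 × M2 from the start pair (r0, t0), following both machines on each input symbol, reaches 5 state pairs: (r0, t0), (r1, t1), (r2, t2), (r1, t3), (r0, t2).
M1 accepts in {r0} and M2 accepts in {t0, t1, t2}. The reachable pairs whose M1-component is accepting are (r0, t0), (r0, t2); in each of them the M2-component is accepting too, so the product for L(M1) \ L(M2) (M1-component accepting, M2-component rejecting) has no reachable accepting pair and the difference is empty.
So every string accepted by M1 is also accepted by M2: L(M1) \ L(M2) = ∅ and there is no such string.

none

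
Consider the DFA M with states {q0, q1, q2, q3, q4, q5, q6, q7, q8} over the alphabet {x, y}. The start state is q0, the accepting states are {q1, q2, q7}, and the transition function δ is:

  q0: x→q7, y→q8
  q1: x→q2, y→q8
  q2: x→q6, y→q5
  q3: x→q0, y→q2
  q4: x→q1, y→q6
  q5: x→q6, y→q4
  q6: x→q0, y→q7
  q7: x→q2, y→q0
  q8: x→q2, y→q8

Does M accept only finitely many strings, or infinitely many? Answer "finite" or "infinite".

infinite

State q8 is reachable from the start and can reach an accepting state, and it lies on the cycle q8 → q8.
Traversing that cycle any number of times yields accepted strings of unbounded length, so the language is infinite.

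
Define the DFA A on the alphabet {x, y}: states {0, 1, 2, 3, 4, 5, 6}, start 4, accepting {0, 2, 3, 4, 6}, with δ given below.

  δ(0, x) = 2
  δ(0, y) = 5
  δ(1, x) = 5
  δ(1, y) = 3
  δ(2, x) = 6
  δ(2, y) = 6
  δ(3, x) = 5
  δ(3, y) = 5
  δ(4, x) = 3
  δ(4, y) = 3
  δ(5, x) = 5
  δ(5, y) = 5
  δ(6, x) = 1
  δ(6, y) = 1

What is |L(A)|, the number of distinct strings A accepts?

3

The useful subgraph on states {3, 4} is acyclic, so L(A) is finite; the longest accepting path visits 2 useful states, giving maximum string length 1.
Counting accepting paths from 4 by length: 1 of length 0, 2 of length 1. Total 3.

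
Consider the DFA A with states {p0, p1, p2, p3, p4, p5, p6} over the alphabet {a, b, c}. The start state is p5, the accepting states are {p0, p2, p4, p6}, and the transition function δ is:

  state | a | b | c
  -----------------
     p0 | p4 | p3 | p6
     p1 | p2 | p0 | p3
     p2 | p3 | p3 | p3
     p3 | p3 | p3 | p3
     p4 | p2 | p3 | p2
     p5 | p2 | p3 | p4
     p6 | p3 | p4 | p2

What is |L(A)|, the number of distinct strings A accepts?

The useful subgraph on states {p2, p4, p5} is acyclic, so L(A) is finite; the longest accepting path visits 3 useful states, giving maximum string length 2.
Counting accepting paths from p5 by length: 2 of length 1, 2 of length 2. Total 4.

4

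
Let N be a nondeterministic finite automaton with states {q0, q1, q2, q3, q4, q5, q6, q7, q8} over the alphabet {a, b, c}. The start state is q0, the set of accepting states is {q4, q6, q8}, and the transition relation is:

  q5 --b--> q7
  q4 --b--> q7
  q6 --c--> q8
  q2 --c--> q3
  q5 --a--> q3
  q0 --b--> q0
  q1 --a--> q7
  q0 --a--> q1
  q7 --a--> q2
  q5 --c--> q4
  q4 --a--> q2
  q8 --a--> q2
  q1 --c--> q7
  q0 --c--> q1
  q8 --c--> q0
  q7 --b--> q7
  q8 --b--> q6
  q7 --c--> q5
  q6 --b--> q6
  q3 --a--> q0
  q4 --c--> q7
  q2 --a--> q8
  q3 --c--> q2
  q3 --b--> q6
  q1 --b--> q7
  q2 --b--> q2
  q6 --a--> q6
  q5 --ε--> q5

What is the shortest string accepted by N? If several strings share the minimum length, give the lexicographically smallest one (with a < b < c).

A breadth-first search from q0 reaches an accepting state first via the path q0 → q1 → q7 → q2 → q8 on input aaaa.
No string of length < 4 is accepted (BFS exhausts all shorter strings without reaching an accepting state), and aaaa is the lexicographically least accepting string of length 4.

aaaa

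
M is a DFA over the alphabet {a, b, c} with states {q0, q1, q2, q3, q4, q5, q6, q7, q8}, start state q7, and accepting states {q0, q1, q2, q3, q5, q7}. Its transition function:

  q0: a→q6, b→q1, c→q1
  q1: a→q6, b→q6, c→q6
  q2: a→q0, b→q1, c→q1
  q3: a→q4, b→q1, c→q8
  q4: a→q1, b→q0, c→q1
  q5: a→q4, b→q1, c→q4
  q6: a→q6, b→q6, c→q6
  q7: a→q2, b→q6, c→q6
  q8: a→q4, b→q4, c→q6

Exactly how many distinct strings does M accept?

7

The useful subgraph on states {q0, q1, q2, q7} is acyclic, so L(M) is finite; the longest accepting path visits 4 useful states, giving maximum string length 3.
Counting accepting paths from q7 by length: 1 of length 0, 1 of length 1, 3 of length 2, 2 of length 3. Total 7.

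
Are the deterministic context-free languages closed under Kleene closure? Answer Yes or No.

L = {c aⁿbⁿ : n≥0} ∪ {cc aⁿb²ⁿ : n≥0} is a DCFL (the number of leading c's fixes which ratio the DPDA checks), but L* is not. Every word of L starts with c, so in a factorisation of the string cc aⁱbʲ (i≥1) into words of L each factor begins at one of the two c's: either the whole string is a single word of L (forcing j = 2i), or it splits as c · (c aⁱbʲ) with c ∈ L (take n = 0) and c aⁱbʲ ∈ L (forcing j = i). Thus L* ∩ cca⁺b* = {cc aⁿbⁿ : n≥1} ∪ {cc aⁿb²ⁿ : n≥1}. A DPDA for L* would give one for this intersection with a regular set, and, started from its configuration after reading cc, one for {aⁿbⁿ : n≥1} ∪ {aⁿb²ⁿ : n≥1}, which no deterministic PDA accepts (a DPDA for it would have a single run on aⁿb²ⁿ, accepting after the prefix aⁿbⁿ and accepting again after n more b's; an ordinary PDA that simulates it on a's and b's and, at any moment when it is accepting, may switch to reading only a fresh letter d while feeding each d to the simulation as a b, would accept aⁱbʲdᵏ (k≥1) exactly when both aⁱbʲ and aⁱbʲ⁺ᵏ are in the language, i.e. its language intersected with the regular set a*b*d⁺ would be exactly {aⁿbⁿdⁿ : n≥1} — impossible, since context-free languages are closed under intersection with regular sets and {aⁿbⁿdⁿ} is not context-free). So L* is not a DCFL.

No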